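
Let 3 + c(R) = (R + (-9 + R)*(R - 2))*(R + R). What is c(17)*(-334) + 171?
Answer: -1554599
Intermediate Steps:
c(R) = -3 + 2*R*(R + (-9 + R)*(-2 + R)) (c(R) = -3 + (R + (-9 + R)*(R - 2))*(R + R) = -3 + (R + (-9 + R)*(-2 + R))*(2*R) = -3 + 2*R*(R + (-9 + R)*(-2 + R)))
c(17)*(-334) + 171 = (-3 - 20*17² + 2*17³ + 36*17)*(-334) + 171 = (-3 - 20*289 + 2*4913 + 612)*(-334) + 171 = (-3 - 5780 + 9826 + 612)*(-334) + 171 = 4655*(-334) + 171 = -1554770 + 171 = -1554599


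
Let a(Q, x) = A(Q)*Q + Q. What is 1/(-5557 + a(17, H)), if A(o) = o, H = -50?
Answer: -1/5251 ≈ -0.00019044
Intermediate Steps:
a(Q, x) = Q + Q² (a(Q, x) = Q*Q + Q = Q² + Q = Q + Q²)
1/(-5557 + a(17, H)) = 1/(-5557 + 17*(1 + 17)) = 1/(-5557 + 17*18) = 1/(-5557 + 306) = 1/(-5251) = -1/5251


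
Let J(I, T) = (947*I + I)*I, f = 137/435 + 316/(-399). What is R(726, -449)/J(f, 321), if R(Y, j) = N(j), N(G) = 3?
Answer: 3347201025/240698717116 ≈ 0.013906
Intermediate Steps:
f = -27599/57855 (f = 137*(1/435) + 316*(-1/399) = 137/435 - 316/399 = -27599/57855 ≈ -0.47704)
R(Y, j) = 3
J(I, T) = 948*I**2 (J(I, T) = (948*I)*I = 948*I**2)
R(726, -449)/J(f, 321) = 3/((948*(-27599/57855)**2)) = 3/((948*(761704801/3347201025))) = 3/(240698717116/1115733675) = 3*(1115733675/240698717116) = 3347201025/240698717116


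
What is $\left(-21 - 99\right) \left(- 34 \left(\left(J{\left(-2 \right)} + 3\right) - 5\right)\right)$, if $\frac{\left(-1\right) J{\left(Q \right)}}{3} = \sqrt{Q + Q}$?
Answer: $-8160 - 24480 i \approx -8160.0 - 24480.0 i$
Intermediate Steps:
$J{\left(Q \right)} = - 3 \sqrt{2} \sqrt{Q}$ ($J{\left(Q \right)} = - 3 \sqrt{Q + Q} = - 3 \sqrt{2 Q} = - 3 \sqrt{2} \sqrt{Q}$)
$\left(-21 - 99\right) \left(- 34 \left(\left(J{\left(-2 \right)} + 3\right) - 5\right)\right) = \left(-21 - 99\right) \left(- 34 \left(\left(- 3 \sqrt{2} \sqrt{-2} + 3\right) - 5\right)\right) = - 120 \left(- 34 \left(\left(- 3 \sqrt{2} i \sqrt{2} + 3\right) - 5\right)\right) = - 120 \left(- 34 \left(\left(- 6 i + 3\right) - 5\right)\right) = - 120 \left(- 34 \left(\left(3 - 6 i\right) - 5\right)\right) = - 120 \left(- 34 \left(-2 - 6 i\right)\right) = - 120 \left(68 + 204 i\right) = -8160 - 24480 i$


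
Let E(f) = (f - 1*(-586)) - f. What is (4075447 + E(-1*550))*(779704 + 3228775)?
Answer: 16338692683807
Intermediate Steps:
E(f) = 586 (E(f) = (f + 586) - f = (586 + f) - f = 586)
(4075447 + E(-1*550))*(779704 + 3228775) = (4075447 + 586)*(779704 + 3228775) = 4076033*4008479 = 16338692683807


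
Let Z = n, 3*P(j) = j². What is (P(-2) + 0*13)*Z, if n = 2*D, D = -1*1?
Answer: -8/3 ≈ -2.6667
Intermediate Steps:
D = -1
n = -2 (n = 2*(-1) = -2)
P(j) = j²/3
Z = -2
(P(-2) + 0*13)*Z = ((⅓)*(-2)² + 0*13)*(-2) = ((⅓)*4 + 0)*(-2) = (4/3 + 0)*(-2) = (4/3)*(-2) = -8/3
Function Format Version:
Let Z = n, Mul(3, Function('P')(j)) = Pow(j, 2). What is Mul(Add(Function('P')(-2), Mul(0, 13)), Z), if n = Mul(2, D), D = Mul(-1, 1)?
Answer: Rational(-8, 3) ≈ -2.6667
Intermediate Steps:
D = -1
n = -2 (n = Mul(2, -1) = -2)
Function('P')(j) = Mul(Rational(1, 3), Pow(j, 2))
Z = -2
Mul(Add(Function('P')(-2), Mul(0, 13)), Z) = Mul(Add(Mul(Rational(1, 3), Pow(-2, 2)), Mul(0, 13)), -2) = Mul(Add(Mul(Rational(1, 3), 4), 0), -2) = Mul(Add(Rational(4, 3), 0), -2) = Mul(Rational(4, 3), -2) = Rational(-8, 3)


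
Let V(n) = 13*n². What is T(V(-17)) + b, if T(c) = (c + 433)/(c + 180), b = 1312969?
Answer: 5169163143/3937 ≈ 1.3130e+6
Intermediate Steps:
T(c) = (433 + c)/(180 + c)
T(V(-17)) + b = (433 + 13*(-17)²)/(180 + 13*(-17)²) + 1312969 = (433 + 13*289)/(180 + 13*289) + 1312969 = (433 + 3757)/(180 + 3757) + 1312969 = 4190/3937 + 1312969 = 5169163143/3937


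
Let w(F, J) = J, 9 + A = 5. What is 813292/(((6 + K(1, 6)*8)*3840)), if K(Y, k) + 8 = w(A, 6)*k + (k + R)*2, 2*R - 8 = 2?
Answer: 203323/389760 ≈ 0.52166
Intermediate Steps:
A = -4 (A = -9 + 5 = -4)
R = 5 (R = 4 + (1/2)*2 = 4 + 1 = 5)
K(Y, k) = 2 + 8*k (K(Y, k) = -8 + (6*k + (k + 5)*2) = -8 + (6*k + (5 + k)*2) = -8 + (6*k + (10 + 2*k)) = -8 + (10 + 8*k) = 2 + 8*k)
813292/(((6 + K(1, 6)*8)*3840)) = 813292/(((6 + (2 + 8*6)*8)*3840)) = 813292/(((6 + (2 + 48)*8)*3840)) = 813292/(((6 + 50*8)*3840)) = 813292/(((6 + 400)*3840)) = 813292/((406*3840)) = 813292/1559040 = 813292*(1/1559040) = 203323/389760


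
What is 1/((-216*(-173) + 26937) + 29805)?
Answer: 1/94110 ≈ 1.0626e-5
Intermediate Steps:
1/((-216*(-173) + 26937) + 29805) = 1/((37368 + 26937) + 29805) = 1/(64305 + 29805) = 1/94110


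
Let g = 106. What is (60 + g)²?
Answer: 27556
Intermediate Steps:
(60 + g)² = (60 + 106)² = 166² = 27556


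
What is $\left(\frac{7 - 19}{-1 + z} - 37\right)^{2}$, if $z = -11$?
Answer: $1296$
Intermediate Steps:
$\left(\frac{7 - 19}{-1 + z} - 37\right)^{2} = \left(\frac{7 - 19}{-1 - 11} - 37\right)^{2} = \left(- \frac{12}{-12} - 37\right)^{2} = \left(\left(-12\right) \left(- \frac{1}{12}\right) - 37\right)^{2} = \left(1 - 37\right)^{2} = \left(-36\right)^{2} = 1296$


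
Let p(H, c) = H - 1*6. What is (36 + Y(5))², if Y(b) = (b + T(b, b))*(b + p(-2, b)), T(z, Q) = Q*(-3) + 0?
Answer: 4356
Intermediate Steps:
p(H, c) = -6 + H (p(H, c) = H - 6 = -6 + H)
T(z, Q) = -3*Q (T(z, Q) = -3*Q + 0 = -3*Q)
Y(b) = -2*b*(-8 + b) (Y(b) = (b - 3*b)*(b + (-6 - 2)) = (-2*b)*(b - 8) = (-2*b)*(-8 + b) = -2*b*(-8 + b))
(36 + Y(5))² = (36 + 2*5*(8 - 1*5))² = (36 + 2*5*(8 - 5))² = (36 + 2*5*3)² = (36 + 30)² = 66² = 4356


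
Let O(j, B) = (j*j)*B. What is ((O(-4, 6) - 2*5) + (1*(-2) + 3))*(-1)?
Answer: -87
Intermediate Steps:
O(j, B) = B*j**2 (O(j, B) = j**2*B = B*j**2)
((O(-4, 6) - 2*5) + (1*(-2) + 3))*(-1) = ((6*(-4)**2 - 2*5) + (1*(-2) + 3))*(-1) = ((6*16 - 10) + (-2 + 3))*(-1) = ((96 - 10) + 1)*(-1) = (86 + 1)*(-1) = 87*(-1) = -87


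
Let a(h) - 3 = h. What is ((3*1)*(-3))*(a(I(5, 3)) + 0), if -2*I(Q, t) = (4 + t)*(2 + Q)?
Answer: 387/2 ≈ 193.50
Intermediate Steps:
I(Q, t) = -(2 + Q)*(4 + t)/2 (I(Q, t) = -(4 + t)*(2 + Q)/2 = -(2 + Q)*(4 + t)/2)
a(h) = 3 + h
((3*1)*(-3))*(a(I(5, 3)) + 0) = ((3*1)*(-3))*((3 + (-4 - 1*3 - 2*5 - ½*5*3)) + 0) = (3*(-3))*((3 + (-4 - 3 - 10 - 15/2)) + 0) = -9*((3 - 49/2) + 0) = -9*(-43/2 + 0) = -9*(-43/2) = 387/2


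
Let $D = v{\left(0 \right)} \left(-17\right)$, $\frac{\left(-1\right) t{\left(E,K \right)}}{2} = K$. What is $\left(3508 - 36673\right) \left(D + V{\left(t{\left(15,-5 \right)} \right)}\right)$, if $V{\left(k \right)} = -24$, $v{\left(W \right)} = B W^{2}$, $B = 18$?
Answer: $795960$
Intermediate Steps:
$t{\left(E,K \right)} = - 2 K$
$v{\left(W \right)} = 18 W^{2}$
$D = 0$ ($D = 18 \cdot 0^{2} \left(-17\right) = 18 \cdot 0 \left(-17\right) = 0 \left(-17\right) = 0$)
$\left(3508 - 36673\right) \left(D + V{\left(t{\left(15,-5 \right)} \right)}\right) = \left(3508 - 36673\right) \left(0 - 24\right) = \left(-33165\right) \left(-24\right) = 795960$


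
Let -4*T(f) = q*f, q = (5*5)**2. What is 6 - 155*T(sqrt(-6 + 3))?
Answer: 6 + 96875*I*sqrt(3)/4 ≈ 6.0 + 41948.0*I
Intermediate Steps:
q = 625 (q = 25**2 = 625)
T(f) = -625*f/4
6 - 155*T(sqrt(-6 + 3)) = 6 - (-96875)*sqrt(-6 + 3)/4 = 6 - (-96875)*sqrt(-3)/4 = 6 - (-96875)*I*sqrt(3)/4 = 6 + 96875*I*sqrt(3)/4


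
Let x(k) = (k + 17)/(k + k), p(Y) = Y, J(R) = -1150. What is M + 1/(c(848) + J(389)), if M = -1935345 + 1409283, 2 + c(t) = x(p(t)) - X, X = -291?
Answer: -767730149938/1459391 ≈ -5.2606e+5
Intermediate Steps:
x(k) = (17 + k)/(2*k) (x(k) = (17 + k)/((2*k)) = (17 + k)*(1/(2*k)) = (17 + k)/(2*k))
c(t) = 289 + (17 + t)/(2*t) (c(t) = -2 + ((17 + t)/(2*t) - 1*(-291)) = -2 + ((17 + t)/(2*t) + 291) = -2 + (291 + (17 + t)/(2*t)) = 289 + (17 + t)/(2*t))
M = -526062
M + 1/(c(848) + J(389)) = -526062 + 1/((½)*(17 + 579*848)/848 - 1150) = -526062 + 1/((½)*(1/848)*(17 + 490992) - 1150) = -526062 + 1/((½)*(1/848)*491009 - 1150) = -526062 + 1/(491009/1696 - 1150) = -526062 + 1/(-1459391/1696) = -526062 - 1696/1459391 = -767730149938/1459391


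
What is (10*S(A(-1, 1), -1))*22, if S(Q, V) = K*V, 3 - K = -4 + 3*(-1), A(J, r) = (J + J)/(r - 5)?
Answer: -2200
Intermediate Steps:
A(J, r) = 2*J/(-5 + r) (A(J, r) = (2*J)/(-5 + r) = 2*J/(-5 + r))
K = 10 (K = 3 - (-4 + 3*(-1)) = 3 - (-4 - 3) = 3 - 1*(-7) = 3 + 7 = 10)
S(Q, V) = 10*V
(10*S(A(-1, 1), -1))*22 = (10*(10*(-1)))*22 = (10*(-10))*22 = -100*22 = -2200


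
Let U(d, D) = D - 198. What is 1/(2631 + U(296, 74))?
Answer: 1/2507 ≈ 0.00039888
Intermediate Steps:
U(d, D) = -198 + D
1/(2631 + U(296, 74)) = 1/(2631 + (-198 + 74)) = 1/(2631 - 124) = 1/2507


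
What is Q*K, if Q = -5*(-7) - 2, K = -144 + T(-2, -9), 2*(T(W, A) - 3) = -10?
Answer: -4818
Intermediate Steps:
T(W, A) = -2 (T(W, A) = 3 + (½)*(-10) = 3 - 5 = -2)
K = -146 (K = -144 - 2 = -146)
Q = 33 (Q = 35 - 2 = 33)
Q*K = 33*(-146) = -4818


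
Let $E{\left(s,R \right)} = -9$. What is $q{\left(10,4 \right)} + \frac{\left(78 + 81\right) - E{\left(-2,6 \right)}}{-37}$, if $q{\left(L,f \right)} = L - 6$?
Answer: $- \frac{20}{37} \approx -0.54054$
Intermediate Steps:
$q{\left(L,f \right)} = -6 + L$
$q{\left(10,4 \right)} + \frac{\left(78 + 81\right) - E{\left(-2,6 \right)}}{-37} = \left(-6 + 10\right) + \frac{\left(78 + 81\right) - -9}{-37} = 4 - \frac{159 + 9}{37} = 4 - \frac{168}{37} = - \frac{20}{37}$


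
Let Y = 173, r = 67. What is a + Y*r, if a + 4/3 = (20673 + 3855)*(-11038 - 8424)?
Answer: -1432057039/3 ≈ -4.7735e+8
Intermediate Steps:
a = -1432091812/3 (a = -4/3 + (20673 + 3855)*(-11038 - 8424) = -4/3 + 24528*(-19462) = -4/3 - 477363936 = -1432091812/3 ≈ -4.7736e+8)
a + Y*r = -1432091812/3 + 173*67 = -1432091812/3 + 11591 = -1432057039/3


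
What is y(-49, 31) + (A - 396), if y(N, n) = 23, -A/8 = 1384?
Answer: -11445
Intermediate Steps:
A = -11072 (A = -8*1384 = -11072)
y(-49, 31) + (A - 396) = 23 + (-11072 - 396) = 23 - 11468 = -11445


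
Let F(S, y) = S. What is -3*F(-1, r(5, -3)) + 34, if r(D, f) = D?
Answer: 37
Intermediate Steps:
-3*F(-1, r(5, -3)) + 34 = -3*(-1) + 34 = 3 + 34 = 37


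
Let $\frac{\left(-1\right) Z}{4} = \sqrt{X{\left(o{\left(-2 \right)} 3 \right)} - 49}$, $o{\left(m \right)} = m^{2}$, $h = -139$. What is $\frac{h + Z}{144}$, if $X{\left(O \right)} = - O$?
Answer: $- \frac{139}{144} - \frac{i \sqrt{61}}{36} \approx -0.96528 - 0.21695 i$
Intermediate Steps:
$Z = - 4 i \sqrt{61}$ ($Z = - 4 \sqrt{- \left(-2\right)^{2} \cdot 3 - 49} = - 4 \sqrt{- 4 \cdot 3 - 49} = - 4 \sqrt{\left(-1\right) 12 - 49} = - 4 \sqrt{-12 - 49} = - 4 \sqrt{-61} = - 4 i \sqrt{61} \approx - 31.241 i$)
$\frac{h + Z}{144} = \frac{-139 - 4 i \sqrt{61}}{144} = \left(-139 - 4 i \sqrt{61}\right) \frac{1}{144} = - \frac{139}{144} - \frac{i \sqrt{61}}{36}$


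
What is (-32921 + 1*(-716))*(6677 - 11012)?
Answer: 145816395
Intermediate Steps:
(-32921 + 1*(-716))*(6677 - 11012) = (-32921 - 716)*(-4335) = -33637*(-4335) = 145816395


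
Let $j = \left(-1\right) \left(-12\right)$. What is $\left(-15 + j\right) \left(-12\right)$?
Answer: $36$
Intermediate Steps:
$j = 12$
$\left(-15 + j\right) \left(-12\right) = \left(-15 + 12\right) \left(-12\right) = \left(-3\right) \left(-12\right) = 36$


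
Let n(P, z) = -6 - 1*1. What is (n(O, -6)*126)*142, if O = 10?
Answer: -125244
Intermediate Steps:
n(P, z) = -7 (n(P, z) = -6 - 1 = -7)
(n(O, -6)*126)*142 = -7*126*142 = -882*142 = -125244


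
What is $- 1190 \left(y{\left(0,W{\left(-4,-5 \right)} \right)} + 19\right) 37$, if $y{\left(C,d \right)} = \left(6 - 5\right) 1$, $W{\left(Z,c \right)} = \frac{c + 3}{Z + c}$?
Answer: $-880600$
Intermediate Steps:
$W{\left(Z,c \right)} = \frac{3 + c}{Z + c}$
$y{\left(C,d \right)} = 1$ ($y{\left(C,d \right)} = 1 \cdot 1 = 1$)
$- 1190 \left(y{\left(0,W{\left(-4,-5 \right)} \right)} + 19\right) 37 = - 1190 \left(1 + 19\right) 37 = - 1190 \cdot 20 \cdot 37 = \left(-1190\right) 740 = -880600$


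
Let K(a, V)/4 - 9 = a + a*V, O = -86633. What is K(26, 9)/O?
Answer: -1076/86633 ≈ -0.012420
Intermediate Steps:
K(a, V) = 36 + 4*a + 4*V*a (K(a, V) = 36 + 4*(a + a*V) = 36 + 4*(a + V*a) = 36 + (4*a + 4*V*a) = 36 + 4*a + 4*V*a)
K(26, 9)/O = (36 + 4*26 + 4*9*26)/(-86633) = (36 + 104 + 936)*(-1/86633) = 1076*(-1/86633) = -1076/86633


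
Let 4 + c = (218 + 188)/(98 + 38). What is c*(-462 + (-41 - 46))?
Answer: 37881/68 ≈ 557.07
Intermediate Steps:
c = -69/68 (c = -4 + (218 + 188)/(98 + 38) = -4 + 406/136 = -4 + 406*(1/136) = -4 + 203/68 = -69/68 ≈ -1.0147)
c*(-462 + (-41 - 46)) = -69*(-462 + (-41 - 46))/68 = -69*(-462 - 87)/68 = -69/68*(-549) = 37881/68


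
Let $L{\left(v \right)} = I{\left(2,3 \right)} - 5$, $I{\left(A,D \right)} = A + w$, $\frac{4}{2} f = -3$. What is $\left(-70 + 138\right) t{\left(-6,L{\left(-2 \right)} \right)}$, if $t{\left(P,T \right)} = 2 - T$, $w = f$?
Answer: $442$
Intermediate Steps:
$f = - \frac{3}{2}$ ($f = \frac{1}{2} \left(-3\right) = - \frac{3}{2} \approx -1.5$)
$w = - \frac{3}{2} \approx -1.5$
$I{\left(A,D \right)} = - \frac{3}{2} + A$ ($I{\left(A,D \right)} = A - \frac{3}{2} = - \frac{3}{2} + A$)
$L{\left(v \right)} = - \frac{9}{2}$ ($L{\left(v \right)} = \left(- \frac{3}{2} + 2\right) - 5 = \frac{1}{2} - 5 = - \frac{9}{2}$)
$\left(-70 + 138\right) t{\left(-6,L{\left(-2 \right)} \right)} = \left(-70 + 138\right) \left(2 - - \frac{9}{2}\right) = 68 \left(2 + \frac{9}{2}\right) = 68 \cdot \frac{13}{2} = 442$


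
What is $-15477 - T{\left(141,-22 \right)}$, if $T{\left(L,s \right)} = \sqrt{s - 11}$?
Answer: $-15477 - i \sqrt{33} \approx -15477.0 - 5.7446 i$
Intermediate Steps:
$T{\left(L,s \right)} = \sqrt{-11 + s}$
$-15477 - T{\left(141,-22 \right)} = -15477 - \sqrt{-11 - 22} = -15477 - \sqrt{-33} = -15477 - i \sqrt{33}$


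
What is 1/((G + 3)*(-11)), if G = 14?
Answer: -1/187 ≈ -0.0053476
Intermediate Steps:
1/((G + 3)*(-11)) = 1/((14 + 3)*(-11)) = 1/(17*(-11)) = 1/(-187) = -1/187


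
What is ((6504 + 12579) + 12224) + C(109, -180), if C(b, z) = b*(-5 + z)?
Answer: 11142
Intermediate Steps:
((6504 + 12579) + 12224) + C(109, -180) = ((6504 + 12579) + 12224) + 109*(-5 - 180) = (19083 + 12224) + 109*(-185) = 31307 - 20165 = 11142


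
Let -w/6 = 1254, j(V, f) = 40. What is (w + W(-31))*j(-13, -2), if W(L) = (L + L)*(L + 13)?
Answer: -256320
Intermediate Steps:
W(L) = 2*L*(13 + L) (W(L) = (2*L)*(13 + L) = 2*L*(13 + L))
w = -7524 (w = -6*1254 = -7524)
(w + W(-31))*j(-13, -2) = (-7524 + 2*(-31)*(13 - 31))*40 = (-7524 + 2*(-31)*(-18))*40 = (-7524 + 1116)*40 = -6408*40 = -256320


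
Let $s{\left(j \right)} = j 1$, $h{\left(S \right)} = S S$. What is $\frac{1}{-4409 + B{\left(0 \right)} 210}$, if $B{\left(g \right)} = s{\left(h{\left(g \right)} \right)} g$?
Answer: $- \frac{1}{4409} \approx -0.00022681$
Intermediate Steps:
$h{\left(S \right)} = S^{2}$
$s{\left(j \right)} = j$
$B{\left(g \right)} = g^{3}$ ($B{\left(g \right)} = g^{2} g = g^{3}$)
$\frac{1}{-4409 + B{\left(0 \right)} 210} = \frac{1}{-4409 + 0^{3} \cdot 210} = \frac{1}{-4409 + 0 \cdot 210} = \frac{1}{-4409 + 0} = \frac{1}{-4409} = - \frac{1}{4409}$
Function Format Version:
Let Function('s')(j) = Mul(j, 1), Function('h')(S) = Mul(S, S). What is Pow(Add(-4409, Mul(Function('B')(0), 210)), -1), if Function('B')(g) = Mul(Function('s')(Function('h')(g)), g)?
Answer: Rational(-1, 4409) ≈ -0.00022681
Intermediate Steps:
Function('h')(S) = Pow(S, 2)
Function('s')(j) = j
Function('B')(g) = Pow(g, 3) (Function('B')(g) = Mul(Pow(g, 2), g) = Pow(g, 3))
Pow(Add(-4409, Mul(Function('B')(0), 210)), -1) = Pow(Add(-4409, Mul(Pow(0, 3), 210)), -1) = Pow(Add(-4409, Mul(0, 210)), -1) = Pow(Add(-4409, 0), -1) = Pow(-4409, -1) = Rational(-1, 4409)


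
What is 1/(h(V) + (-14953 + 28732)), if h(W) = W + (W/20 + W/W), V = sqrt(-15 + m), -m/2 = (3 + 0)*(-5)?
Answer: 1102400/15191070677 - 84*sqrt(15)/15191070677 ≈ 7.2548e-5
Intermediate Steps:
m = 30 (m = -2*(3 + 0)*(-5) = -6*(-5) = -2*(-15) = 30)
V = sqrt(15) (V = sqrt(-15 + 30) = sqrt(15) ≈ 3.8730)
h(W) = 1 + 21*W/20 (h(W) = W + (W*(1/20) + 1) = W + (W/20 + 1) = W + (1 + W/20) = 1 + 21*W/20)
1/(h(V) + (-14953 + 28732)) = 1/((1 + 21*sqrt(15)/20) + (-14953 + 28732)) = 1/((1 + 21*sqrt(15)/20) + 13779) = 1/(13780 + 21*sqrt(15)/20)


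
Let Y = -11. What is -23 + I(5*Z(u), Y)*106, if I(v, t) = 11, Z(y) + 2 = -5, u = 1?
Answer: 1143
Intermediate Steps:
Z(y) = -7 (Z(y) = -2 - 5 = -7)
-23 + I(5*Z(u), Y)*106 = -23 + 11*106 = -23 + 1166 = 1143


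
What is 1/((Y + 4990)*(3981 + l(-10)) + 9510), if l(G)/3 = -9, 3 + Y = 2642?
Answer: 1/30174576 ≈ 3.3141e-8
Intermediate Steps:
Y = 2639 (Y = -3 + 2642 = 2639)
l(G) = -27 (l(G) = 3*(-9) = -27)
1/((Y + 4990)*(3981 + l(-10)) + 9510) = 1/((2639 + 4990)*(3981 - 27) + 9510) = 1/(7629*3954 + 9510) = 1/(30165066 + 9510) = 1/30174576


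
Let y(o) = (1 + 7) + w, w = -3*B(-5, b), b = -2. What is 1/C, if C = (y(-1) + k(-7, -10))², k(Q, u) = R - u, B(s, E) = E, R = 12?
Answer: 1/1296 ≈ 0.00077160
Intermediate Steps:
k(Q, u) = 12 - u
w = 6 (w = -3*(-2) = 6)
y(o) = 14 (y(o) = (1 + 7) + 6 = 8 + 6 = 14)
C = 1296 (C = (14 + (12 - 1*(-10)))² = (14 + (12 + 10))² = (14 + 22)² = 36² = 1296)
1/C = 1/1296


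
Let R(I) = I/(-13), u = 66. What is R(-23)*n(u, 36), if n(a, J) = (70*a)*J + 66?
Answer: 3826878/13 ≈ 2.9438e+5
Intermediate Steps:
n(a, J) = 66 + 70*J*a (n(a, J) = 70*J*a + 66 = 66 + 70*J*a)
R(I) = -I/13 (R(I) = I*(-1/13) = -I/13)
R(-23)*n(u, 36) = (-1/13*(-23))*(66 + 70*36*66) = 23*(66 + 166320)/13 = (23/13)*166386 = 3826878/13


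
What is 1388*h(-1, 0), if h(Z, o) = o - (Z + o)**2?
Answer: -1388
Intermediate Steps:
1388*h(-1, 0) = 1388*(0 - (-1 + 0)**2) = 1388*(0 - 1*(-1)**2) = 1388*(0 - 1*1) = 1388*(0 - 1) = 1388*(-1) = -1388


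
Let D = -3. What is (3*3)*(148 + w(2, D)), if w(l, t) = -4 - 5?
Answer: 1251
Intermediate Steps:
w(l, t) = -9
(3*3)*(148 + w(2, D)) = (3*3)*(148 - 9) = 9*139 = 1251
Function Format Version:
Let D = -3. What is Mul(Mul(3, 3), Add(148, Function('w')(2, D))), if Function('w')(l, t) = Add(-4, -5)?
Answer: 1251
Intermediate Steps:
Function('w')(l, t) = -9
Mul(Mul(3, 3), Add(148, Function('w')(2, D))) = Mul(Mul(3, 3), Add(148, -9)) = Mul(9, 139) = 1251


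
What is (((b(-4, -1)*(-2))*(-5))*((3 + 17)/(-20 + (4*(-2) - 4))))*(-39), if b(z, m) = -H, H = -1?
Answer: 975/4 ≈ 243.75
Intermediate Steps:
b(z, m) = 1 (b(z, m) = -1*(-1) = 1)
(((b(-4, -1)*(-2))*(-5))*((3 + 17)/(-20 + (4*(-2) - 4))))*(-39) = (((1*(-2))*(-5))*((3 + 17)/(-20 + (4*(-2) - 4))))*(-39) = ((-2*(-5))*(20/(-20 + (-8 - 4))))*(-39) = (10*(20/(-20 - 12)))*(-39) = (10*(20/(-32)))*(-39) = (10*(20*(-1/32)))*(-39) = (10*(-5/8))*(-39) = -25/4*(-39) = 975/4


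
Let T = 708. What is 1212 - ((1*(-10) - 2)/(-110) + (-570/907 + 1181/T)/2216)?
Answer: 94849784790799/78265973280 ≈ 1211.9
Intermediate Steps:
1212 - ((1*(-10) - 2)/(-110) + (-570/907 + 1181/T)/2216) = 1212 - ((1*(-10) - 2)/(-110) + (-570/907 + 1181/708)/2216) = 1212 - ((-10 - 2)*(-1/110) + (-570*1/907 + 1181*(1/708))*(1/2216)) = 1212 - (-12*(-1/110) + (-570/907 + 1181/708)*(1/2216)) = 1212 - (6/55 + (667607/642156)*(1/2216)) = 1212 - (6/55 + 667607/1423017696) = 1212 - 1*8574824561/78265973280 = 1212 - 8574824561/78265973280 = 94849784790799/78265973280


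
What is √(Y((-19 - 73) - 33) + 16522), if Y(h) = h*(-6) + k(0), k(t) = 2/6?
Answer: √155451/3 ≈ 131.42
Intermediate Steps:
k(t) = ⅓ (k(t) = 2*(⅙) = ⅓)
Y(h) = ⅓ - 6*h (Y(h) = h*(-6) + ⅓ = -6*h + ⅓ = ⅓ - 6*h)
√(Y((-19 - 73) - 33) + 16522) = √((⅓ - 6*((-19 - 73) - 33)) + 16522) = √((⅓ - 6*(-92 - 33)) + 16522) = √((⅓ - 6*(-125)) + 16522) = √((⅓ + 750) + 16522) = √(2251/3 + 16522) = √(51817/3) = √155451/3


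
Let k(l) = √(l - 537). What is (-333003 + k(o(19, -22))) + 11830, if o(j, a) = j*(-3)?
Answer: -321173 + 3*I*√66 ≈ -3.2117e+5 + 24.372*I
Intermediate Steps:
o(j, a) = -3*j
k(l) = √(-537 + l)
(-333003 + k(o(19, -22))) + 11830 = (-333003 + √(-537 - 3*19)) + 11830 = (-333003 + √(-537 - 57)) + 11830 = (-333003 + √(-594)) + 11830 = (-333003 + 3*I*√66) + 11830 = -321173 + 3*I*√66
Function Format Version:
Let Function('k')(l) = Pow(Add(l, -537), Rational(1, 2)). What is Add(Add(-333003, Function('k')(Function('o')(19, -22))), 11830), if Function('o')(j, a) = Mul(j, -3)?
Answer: Add(-321173, Mul(3, I, Pow(66, Rational(1, 2)))) ≈ Add(-3.2117e+5, Mul(24.372, I))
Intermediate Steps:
Function('o')(j, a) = Mul(-3, j)
Function('k')(l) = Pow(Add(-537, l), Rational(1, 2))
Add(Add(-333003, Function('k')(Function('o')(19, -22))), 11830) = Add(Add(-333003, Pow(Add(-537, Mul(-3, 19)), Rational(1, 2))), 11830) = Add(Add(-333003, Pow(Add(-537, -57), Rational(1, 2))), 11830) = Add(Add(-333003, Pow(-594, Rational(1, 2))), 11830) = Add(Add(-333003, Mul(3, I, Pow(66, Rational(1, 2)))), 11830) = Add(-321173, Mul(3, I, Pow(66, Rational(1, 2))))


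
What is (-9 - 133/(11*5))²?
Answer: 394384/3025 ≈ 130.37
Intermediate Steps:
(-9 - 133/(11*5))² = (-9 - 133/55)² = (-628/55)² = 394384/3025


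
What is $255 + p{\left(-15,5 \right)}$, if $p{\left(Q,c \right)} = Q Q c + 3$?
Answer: $1383$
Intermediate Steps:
$p{\left(Q,c \right)} = 3 + c Q^{2}$ ($p{\left(Q,c \right)} = Q^{2} c + 3 = c Q^{2} + 3 = 3 + c Q^{2}$)
$255 + p{\left(-15,5 \right)} = 255 + \left(3 + 5 \left(-15\right)^{2}\right) = 255 + \left(3 + 5 \cdot 225\right) = 255 + \left(3 + 1125\right) = 255 + 1128 = 1383$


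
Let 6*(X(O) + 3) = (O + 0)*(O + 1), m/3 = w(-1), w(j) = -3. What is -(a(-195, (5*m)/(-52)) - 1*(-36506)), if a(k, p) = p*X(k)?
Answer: -1090951/26 ≈ -41960.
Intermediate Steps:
m = -9 (m = 3*(-3) = -9)
X(O) = -3 + O*(1 + O)/6 (X(O) = -3 + ((O + 0)*(O + 1))/6 = -3 + (O*(1 + O))/6 = -3 + O*(1 + O)/6)
a(k, p) = p*(-3 + k/6 + k**2/6)
-(a(-195, (5*m)/(-52)) - 1*(-36506)) = -(((5*(-9))/(-52))*(-18 - 195 + (-195)**2)/6 - 1*(-36506)) = -((-45*(-1/52))*(-18 - 195 + 38025)/6 + 36506) = -((1/6)*(45/52)*37812 + 36506) = -(141795/26 + 36506) = -1*1090951/26 = -1090951/26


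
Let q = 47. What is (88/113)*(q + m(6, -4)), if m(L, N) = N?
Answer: 3784/113 ≈ 33.487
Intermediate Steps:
(88/113)*(q + m(6, -4)) = (88/113)*(47 - 4) = (88*(1/113))*43 = (88/113)*43 = 3784/113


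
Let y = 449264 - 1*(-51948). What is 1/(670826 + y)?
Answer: 1/1172038 ≈ 8.5321e-7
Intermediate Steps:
y = 501212 (y = 449264 + 51948 = 501212)
1/(670826 + y) = 1/(670826 + 501212) = 1/1172038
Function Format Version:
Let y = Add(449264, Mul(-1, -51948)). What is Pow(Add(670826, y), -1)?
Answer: Rational(1, 1172038) ≈ 8.5321e-7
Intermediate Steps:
y = 501212 (y = Add(449264, 51948) = 501212)
Pow(Add(670826, y), -1) = Pow(Add(670826, 501212), -1) = Pow(1172038, -1) = Rational(1, 1172038)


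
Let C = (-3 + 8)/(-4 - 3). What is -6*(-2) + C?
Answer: 79/7 ≈ 11.286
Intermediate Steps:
C = -5/7 (C = 5/(-7) = 5*(-⅐) = -5/7 ≈ -0.71429)
-6*(-2) + C = -6*(-2) - 5/7 = 12 - 5/7 = 79/7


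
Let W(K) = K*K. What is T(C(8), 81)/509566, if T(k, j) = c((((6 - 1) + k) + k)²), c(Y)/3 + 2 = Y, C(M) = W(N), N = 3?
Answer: 1581/509566 ≈ 0.0031026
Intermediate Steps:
W(K) = K²
C(M) = 9 (C(M) = 3² = 9)
c(Y) = -6 + 3*Y
T(k, j) = -6 + 3*(5 + 2*k)² (T(k, j) = -6 + 3*(((6 - 1) + k) + k)² = -6 + 3*((5 + k) + k)² = -6 + 3*(5 + 2*k)²)
T(C(8), 81)/509566 = (-6 + 3*(5 + 2*9)²)/509566 = (-6 + 3*(5 + 18)²)*(1/509566) = (-6 + 3*23²)*(1/509566) = (-6 + 3*529)*(1/509566) = (-6 + 1587)*(1/509566) = 1581*(1/509566) = 1581/509566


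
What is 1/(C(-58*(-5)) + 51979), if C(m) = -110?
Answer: 1/51869 ≈ 1.9279e-5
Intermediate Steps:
1/(C(-58*(-5)) + 51979) = 1/(-110 + 51979) = 1/51869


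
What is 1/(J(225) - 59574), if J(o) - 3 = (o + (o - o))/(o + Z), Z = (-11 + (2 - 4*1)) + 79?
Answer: -97/5778312 ≈ -1.6787e-5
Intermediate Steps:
Z = 66 (Z = (-11 + (2 - 4)) + 79 = (-11 - 2) + 79 = -13 + 79 = 66)
J(o) = 3 + o/(66 + o) (J(o) = 3 + (o + (o - o))/(o + 66) = 3 + (o + 0)/(66 + o) = 3 + o/(66 + o))
1/(J(225) - 59574) = 1/(2*(99 + 2*225)/(66 + 225) - 59574) = 1/(2*(99 + 450)/291 - 59574) = 1/(2*(1/291)*549 - 59574) = 1/(366/97 - 59574) = 1/(-5778312/97) = -97/5778312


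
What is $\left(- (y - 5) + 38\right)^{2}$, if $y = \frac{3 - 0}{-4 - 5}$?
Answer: $\frac{16900}{9} \approx 1877.8$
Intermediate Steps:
$y = - \frac{1}{3}$ ($y = \frac{3 + 0}{-9} = 3 \left(- \frac{1}{9}\right) = - \frac{1}{3} \approx -0.33333$)
$\left(- (y - 5) + 38\right)^{2} = \left(- (- \frac{1}{3} - 5) + 38\right)^{2} = \left(\left(-1\right) \left(- \frac{16}{3}\right) + 38\right)^{2} = \left(\frac{16}{3} + 38\right)^{2} = \left(\frac{130}{3}\right)^{2} = \frac{16900}{9}$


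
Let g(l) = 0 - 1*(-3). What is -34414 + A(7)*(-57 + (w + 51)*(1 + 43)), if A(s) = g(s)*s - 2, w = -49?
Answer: -33825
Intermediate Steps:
g(l) = 3 (g(l) = 0 + 3 = 3)
A(s) = -2 + 3*s (A(s) = 3*s - 2 = -2 + 3*s)
-34414 + A(7)*(-57 + (w + 51)*(1 + 43)) = -34414 + (-2 + 3*7)*(-57 + (-49 + 51)*(1 + 43)) = -34414 + (-2 + 21)*(-57 + 2*44) = -34414 + 19*(-57 + 88) = -34414 + 19*31 = -34414 + 589 = -33825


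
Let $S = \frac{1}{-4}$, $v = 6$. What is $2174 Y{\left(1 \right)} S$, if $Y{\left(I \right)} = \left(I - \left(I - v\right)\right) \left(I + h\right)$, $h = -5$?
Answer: $13044$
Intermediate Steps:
$S = - \frac{1}{4} \approx -0.25$
$Y{\left(I \right)} = -30 + 6 I$ ($Y{\left(I \right)} = \left(I - \left(-6 + I\right)\right) \left(I - 5\right) = 6 \left(-5 + I\right) = -30 + 6 I$)
$2174 Y{\left(1 \right)} S = 2174 \left(-30 + 6 \cdot 1\right) \left(- \frac{1}{4}\right) = 2174 \left(-30 + 6\right) \left(- \frac{1}{4}\right) = 2174 \left(\left(-24\right) \left(- \frac{1}{4}\right)\right) = 2174 \cdot 6 = 13044$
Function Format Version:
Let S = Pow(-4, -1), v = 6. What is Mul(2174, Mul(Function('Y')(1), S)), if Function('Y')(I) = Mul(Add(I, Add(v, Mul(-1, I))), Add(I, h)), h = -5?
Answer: 13044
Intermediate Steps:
S = Rational(-1, 4) ≈ -0.25000
Function('Y')(I) = Add(-30, Mul(6, I)) (Function('Y')(I) = Mul(Add(I, Add(6, Mul(-1, I))), Add(I, -5)) = Mul(6, Add(-5, I)) = Add(-30, Mul(6, I)))
Mul(2174, Mul(Function('Y')(1), S)) = Mul(2174, Mul(Add(-30, Mul(6, 1)), Rational(-1, 4))) = Mul(2174, Mul(Add(-30, 6), Rational(-1, 4))) = Mul(2174, Mul(-24, Rational(-1, 4))) = Mul(2174, 6) = 13044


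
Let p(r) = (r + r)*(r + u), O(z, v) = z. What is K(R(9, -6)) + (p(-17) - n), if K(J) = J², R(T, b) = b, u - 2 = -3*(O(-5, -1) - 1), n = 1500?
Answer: -1566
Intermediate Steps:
u = 20 (u = 2 - 3*(-5 - 1) = 2 - 3*(-6) = 2 + 18 = 20)
p(r) = 2*r*(20 + r) (p(r) = (r + r)*(r + 20) = (2*r)*(20 + r) = 2*r*(20 + r))
K(R(9, -6)) + (p(-17) - n) = (-6)² + (2*(-17)*(20 - 17) - 1*1500) = 36 + (2*(-17)*3 - 1500) = 36 + (-102 - 1500) = 36 - 1602 = -1566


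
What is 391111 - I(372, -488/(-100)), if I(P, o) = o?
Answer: 9777653/25 ≈ 3.9111e+5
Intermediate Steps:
391111 - I(372, -488/(-100)) = 391111 - (-488)/(-100) = 391111 - (-488)*(-1)/100 = 391111 - 1*122/25 = 391111 - 122/25 = 9777653/25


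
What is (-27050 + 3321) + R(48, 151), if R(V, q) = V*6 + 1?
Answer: -23440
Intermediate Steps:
R(V, q) = 1 + 6*V (R(V, q) = 6*V + 1 = 1 + 6*V)
(-27050 + 3321) + R(48, 151) = (-27050 + 3321) + (1 + 6*48) = -23729 + (1 + 288) = -23729 + 289 = -23440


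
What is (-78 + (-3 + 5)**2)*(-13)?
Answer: 962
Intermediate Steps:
(-78 + (-3 + 5)**2)*(-13) = (-78 + 2**2)*(-13) = (-78 + 4)*(-13) = -74*(-13) = 962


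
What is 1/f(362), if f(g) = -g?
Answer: -1/362 ≈ -0.0027624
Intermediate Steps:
1/f(362) = 1/(-1*362) = 1/(-362) = -1/362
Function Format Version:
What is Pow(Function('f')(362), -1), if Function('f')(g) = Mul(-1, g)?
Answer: Rational(-1, 362) ≈ -0.0027624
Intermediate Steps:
Pow(Function('f')(362), -1) = Pow(Mul(-1, 362), -1) = Pow(-362, -1) = Rational(-1, 362)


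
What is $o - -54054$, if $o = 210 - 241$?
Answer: $54023$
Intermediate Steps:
$o = -31$
$o - -54054 = -31 - -54054 = -31 + 54054 = 54023$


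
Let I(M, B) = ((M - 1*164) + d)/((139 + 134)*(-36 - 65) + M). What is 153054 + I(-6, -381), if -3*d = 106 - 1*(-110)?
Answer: 4221076508/27579 ≈ 1.5305e+5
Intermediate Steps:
d = -72 (d = -(106 - 1*(-110))/3 = -(106 + 110)/3 = -1/3*216 = -72)
I(M, B) = (-236 + M)/(-27573 + M) (I(M, B) = ((M - 1*164) - 72)/((139 + 134)*(-36 - 65) + M) = ((M - 164) - 72)/(273*(-101) + M) = ((-164 + M) - 72)/(-27573 + M) = (-236 + M)/(-27573 + M))
153054 + I(-6, -381) = 153054 + (-236 - 6)/(-27573 - 6) = 153054 - 242/(-27579) = 153054 - 1/27579*(-242) = 153054 + 242/27579 = 4221076508/27579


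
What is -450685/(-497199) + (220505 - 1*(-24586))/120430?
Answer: 176134994659/59877675570 ≈ 2.9416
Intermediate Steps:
-450685/(-497199) + (220505 - 1*(-24586))/120430 = -450685*(-1/497199) + (220505 + 24586)*(1/120430) = 450685/497199 + 245091*(1/120430) = 450685/497199 + 245091/120430 = 176134994659/59877675570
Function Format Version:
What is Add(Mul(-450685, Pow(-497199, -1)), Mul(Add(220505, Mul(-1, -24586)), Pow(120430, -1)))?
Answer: Rational(176134994659, 59877675570) ≈ 2.9416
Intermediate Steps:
Add(Mul(-450685, Pow(-497199, -1)), Mul(Add(220505, Mul(-1, -24586)), Pow(120430, -1))) = Add(Mul(-450685, Rational(-1, 497199)), Mul(Add(220505, 24586), Rational(1, 120430))) = Add(Rational(450685, 497199), Mul(245091, Rational(1, 120430))) = Add(Rational(450685, 497199), Rational(245091, 120430)) = Rational(176134994659, 59877675570)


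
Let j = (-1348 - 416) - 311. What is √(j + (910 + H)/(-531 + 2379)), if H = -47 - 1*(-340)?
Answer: I*√196781046/308 ≈ 45.545*I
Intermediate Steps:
H = 293 (H = -47 + 340 = 293)
j = -2075 (j = -1764 - 311 = -2075)
√(j + (910 + H)/(-531 + 2379)) = √(-2075 + (910 + 293)/(-531 + 2379)) = √(-2075 + 1203/1848) = √(-2075 + 1203*(1/1848)) = √(-2075 + 401/616) = √(-1277799/616) = I*√196781046/308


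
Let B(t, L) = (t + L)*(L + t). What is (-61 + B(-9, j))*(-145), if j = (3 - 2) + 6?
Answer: 8265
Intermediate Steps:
j = 7 (j = 1 + 6 = 7)
B(t, L) = (L + t)² (B(t, L) = (L + t)*(L + t) = (L + t)²)
(-61 + B(-9, j))*(-145) = (-61 + (7 - 9)²)*(-145) = (-61 + (-2)²)*(-145) = (-61 + 4)*(-145) = -57*(-145) = 8265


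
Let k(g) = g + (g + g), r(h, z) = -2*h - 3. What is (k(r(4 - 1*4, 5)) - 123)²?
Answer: 17424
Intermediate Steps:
r(h, z) = -3 - 2*h
k(g) = 3*g (k(g) = g + 2*g = 3*g)
(k(r(4 - 1*4, 5)) - 123)² = (3*(-3 - 2*(4 - 1*4)) - 123)² = (3*(-3 - 2*(4 - 4)) - 123)² = (3*(-3 - 2*0) - 123)² = (3*(-3 + 0) - 123)² = (3*(-3) - 123)² = (-9 - 123)² = (-132)² = 17424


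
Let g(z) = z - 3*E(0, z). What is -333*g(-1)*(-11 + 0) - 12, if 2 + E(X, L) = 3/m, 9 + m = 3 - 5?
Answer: 21300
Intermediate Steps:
m = -11 (m = -9 + (3 - 5) = -9 - 2 = -11)
E(X, L) = -25/11 (E(X, L) = -2 + 3/(-11) = -2 + 3*(-1/11) = -2 - 3/11 = -25/11)
g(z) = 75/11 + z (g(z) = z - 3*(-25/11) = z + 75/11 = 75/11 + z)
-333*g(-1)*(-11 + 0) - 12 = -333*(75/11 - 1)*(-11 + 0) - 12 = -21312*(-11)/11 - 12 = -333*(-64) - 12 = 21312 - 12 = 21300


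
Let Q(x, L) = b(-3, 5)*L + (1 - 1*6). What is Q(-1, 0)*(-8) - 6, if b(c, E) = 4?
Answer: 34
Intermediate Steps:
Q(x, L) = -5 + 4*L (Q(x, L) = 4*L + (1 - 1*6) = 4*L + (1 - 6) = 4*L - 5 = -5 + 4*L)
Q(-1, 0)*(-8) - 6 = (-5 + 4*0)*(-8) - 6 = (-5 + 0)*(-8) - 6 = -5*(-8) - 6 = 40 - 6 = 34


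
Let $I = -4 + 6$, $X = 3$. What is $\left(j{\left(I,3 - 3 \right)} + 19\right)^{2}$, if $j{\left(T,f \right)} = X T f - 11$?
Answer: $64$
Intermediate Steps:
$I = 2$
$j{\left(T,f \right)} = -11 + 3 T f$ ($j{\left(T,f \right)} = 3 T f - 11 = -11 + 3 T f$)
$\left(j{\left(I,3 - 3 \right)} + 19\right)^{2} = \left(\left(-11 + 3 \cdot 2 \left(3 - 3\right)\right) + 19\right)^{2} = \left(\left(-11 + 3 \cdot 2 \cdot 0\right) + 19\right)^{2} = \left(\left(-11 + 0\right) + 19\right)^{2} = \left(-11 + 19\right)^{2} = 8^{2} = 64$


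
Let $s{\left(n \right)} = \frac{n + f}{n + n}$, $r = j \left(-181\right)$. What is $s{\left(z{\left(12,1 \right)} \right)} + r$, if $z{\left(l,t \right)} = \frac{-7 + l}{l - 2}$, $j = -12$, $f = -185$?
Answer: $\frac{3975}{2} \approx 1987.5$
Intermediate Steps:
$z{\left(l,t \right)} = \frac{-7 + l}{-2 + l}$
$r = 2172$ ($r = \left(-12\right) \left(-181\right) = 2172$)
$s{\left(n \right)} = \frac{-185 + n}{2 n}$ ($s{\left(n \right)} = \frac{n - 185}{n + n} = \frac{-185 + n}{2 n}$)
$s{\left(z{\left(12,1 \right)} \right)} + r = \frac{-185 + \frac{-7 + 12}{-2 + 12}}{2 \frac{-7 + 12}{-2 + 12}} + 2172 = \frac{-185 + \frac{1}{10} \cdot 5}{2 \cdot \frac{1}{10} \cdot 5} + 2172 = \frac{\frac{1}{\frac{1}{2}} \left(-185 + \frac{1}{2}\right)}{2} + 2172 = \frac{1}{2} \cdot 2 \left(- \frac{369}{2}\right) + 2172 = - \frac{369}{2} + 2172 = \frac{3975}{2}$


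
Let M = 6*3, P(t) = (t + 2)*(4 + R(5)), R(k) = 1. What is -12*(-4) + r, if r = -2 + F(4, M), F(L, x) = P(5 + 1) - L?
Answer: 82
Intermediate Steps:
P(t) = 10 + 5*t (P(t) = (t + 2)*(4 + 1) = (2 + t)*5 = 10 + 5*t)
M = 18
F(L, x) = 40 - L (F(L, x) = (10 + 5*(5 + 1)) - L = (10 + 5*6) - L = (10 + 30) - L = 40 - L)
r = 34 (r = -2 + (40 - 1*4) = -2 + (40 - 4) = -2 + 36 = 34)
-12*(-4) + r = -12*(-4) + 34 = 48 + 34 = 82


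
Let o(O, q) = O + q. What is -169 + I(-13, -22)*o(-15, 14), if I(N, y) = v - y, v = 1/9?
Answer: -1720/9 ≈ -191.11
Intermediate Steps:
v = ⅑ ≈ 0.11111
I(N, y) = ⅑ - y
-169 + I(-13, -22)*o(-15, 14) = -169 + (⅑ - 1*(-22))*(-15 + 14) = -169 + (⅑ + 22)*(-1) = -169 + (199/9)*(-1) = -169 - 199/9 = -1720/9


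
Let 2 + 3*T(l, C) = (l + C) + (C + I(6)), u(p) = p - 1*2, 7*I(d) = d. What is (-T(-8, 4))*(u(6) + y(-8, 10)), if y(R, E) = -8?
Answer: -32/21 ≈ -1.5238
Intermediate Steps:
I(d) = d/7
u(p) = -2 + p (u(p) = p - 2 = -2 + p)
T(l, C) = -8/21 + l/3 + 2*C/3 (T(l, C) = -⅔ + ((l + C) + (C + (⅐)*6))/3 = -⅔ + ((C + l) + (C + 6/7))/3 = -⅔ + ((C + l) + (6/7 + C))/3 = -⅔ + (6/7 + l + 2*C)/3 = -⅔ + (2/7 + l/3 + 2*C/3) = -8/21 + l/3 + 2*C/3)
(-T(-8, 4))*(u(6) + y(-8, 10)) = (-(-8/21 + (⅓)*(-8) + (⅔)*4))*((-2 + 6) - 8) = (-(-8/21 - 8/3 + 8/3))*(4 - 8) = -1*(-8/21)*(-4) = (8/21)*(-4) = -32/21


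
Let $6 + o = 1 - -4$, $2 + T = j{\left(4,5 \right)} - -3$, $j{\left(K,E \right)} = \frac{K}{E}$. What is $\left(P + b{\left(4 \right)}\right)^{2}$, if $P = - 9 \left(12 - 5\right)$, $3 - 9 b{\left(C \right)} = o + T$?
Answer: $\frac{7974976}{2025} \approx 3938.3$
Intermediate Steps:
$T = \frac{9}{5}$ ($T = -2 + \left(\frac{4}{5} - -3\right) = -2 + \left(4 \cdot \frac{1}{5} + 3\right) = -2 + \left(\frac{4}{5} + 3\right) = -2 + \frac{19}{5} = \frac{9}{5} \approx 1.8$)
$o = -1$ ($o = -6 + \left(1 - -4\right) = -6 + \left(1 + 4\right) = -6 + 5 = -1$)
$b{\left(C \right)} = \frac{11}{45}$ ($b{\left(C \right)} = \frac{1}{3} - \frac{-1 + \frac{9}{5}}{9} = \frac{1}{3} - \frac{4}{45} = \frac{11}{45}$)
$P = -63$ ($P = \left(-9\right) 7 = -63$)
$\left(P + b{\left(4 \right)}\right)^{2} = \left(-63 + \frac{11}{45}\right)^{2} = \left(- \frac{2824}{45}\right)^{2} = \frac{7974976}{2025}$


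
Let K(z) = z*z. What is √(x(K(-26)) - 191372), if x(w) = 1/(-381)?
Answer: I*√27779751273/381 ≈ 437.46*I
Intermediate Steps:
K(z) = z²
x(w) = -1/381
√(x(K(-26)) - 191372) = √(-1/381 - 191372) = √(-72912733/381) = I*√27779751273/381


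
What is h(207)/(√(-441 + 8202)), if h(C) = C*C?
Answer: 14283*√7761/2587 ≈ 486.39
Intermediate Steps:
h(C) = C²
h(207)/(√(-441 + 8202)) = 207²/(√(-441 + 8202)) = 42849/(√7761) = 42849*(√7761/7761) = 14283*√7761/2587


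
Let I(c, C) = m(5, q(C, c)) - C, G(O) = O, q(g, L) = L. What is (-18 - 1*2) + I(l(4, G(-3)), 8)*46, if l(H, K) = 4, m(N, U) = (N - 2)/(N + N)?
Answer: -1871/5 ≈ -374.20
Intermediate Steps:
m(N, U) = (-2 + N)/(2*N) (m(N, U) = (-2 + N)/((2*N)) = (-2 + N)*(1/(2*N)) = (-2 + N)/(2*N))
I(c, C) = 3/10 - C (I(c, C) = (½)*(-2 + 5)/5 - C = (½)*(⅕)*3 - C = 3/10 - C)
(-18 - 1*2) + I(l(4, G(-3)), 8)*46 = (-18 - 1*2) + (3/10 - 1*8)*46 = (-18 - 2) + (3/10 - 8)*46 = -20 - 77/10*46 = -20 - 1771/5 = -1871/5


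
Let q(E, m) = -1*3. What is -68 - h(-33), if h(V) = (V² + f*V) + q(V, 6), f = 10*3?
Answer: -164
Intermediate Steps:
q(E, m) = -3
f = 30
h(V) = -3 + V² + 30*V (h(V) = (V² + 30*V) - 3 = -3 + V² + 30*V)
-68 - h(-33) = -68 - (-3 + (-33)² + 30*(-33)) = -68 - (-3 + 1089 - 990) = -68 - 1*96 = -68 - 96 = -164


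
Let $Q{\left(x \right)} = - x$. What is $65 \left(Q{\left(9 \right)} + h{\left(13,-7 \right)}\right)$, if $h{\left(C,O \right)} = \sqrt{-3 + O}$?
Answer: $-585 + 65 i \sqrt{10} \approx -585.0 + 205.55 i$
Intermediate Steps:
$65 \left(Q{\left(9 \right)} + h{\left(13,-7 \right)}\right) = 65 \left(\left(-1\right) 9 + \sqrt{-3 - 7}\right) = 65 \left(-9 + \sqrt{-10}\right) = 65 \left(-9 + i \sqrt{10}\right) = -585 + 65 i \sqrt{10}$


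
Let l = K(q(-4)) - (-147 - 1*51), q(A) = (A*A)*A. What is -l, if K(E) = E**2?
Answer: -4294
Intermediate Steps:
q(A) = A**3 (q(A) = A**2*A = A**3)
l = 4294 (l = ((-4)**3)**2 - (-147 - 1*51) = (-64)**2 - (-147 - 51) = 4096 - 1*(-198) = 4096 + 198 = 4294)
-l = -1*4294 = -4294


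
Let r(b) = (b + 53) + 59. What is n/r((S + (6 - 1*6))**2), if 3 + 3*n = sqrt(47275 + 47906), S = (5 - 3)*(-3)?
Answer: -1/148 + sqrt(95181)/444 ≈ 0.68810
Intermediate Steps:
S = -6 (S = 2*(-3) = -6)
r(b) = 112 + b (r(b) = (53 + b) + 59 = 112 + b)
n = -1 + sqrt(95181)/3 (n = -1 + sqrt(47275 + 47906)/3 = -1 + sqrt(95181)/3 ≈ 101.84)
n/r((S + (6 - 1*6))**2) = (-1 + sqrt(95181)/3)/(112 + (-6 + (6 - 1*6))**2) = (-1 + sqrt(95181)/3)/(112 + (-6 + (6 - 6))**2) = (-1 + sqrt(95181)/3)/(112 + (-6 + 0)**2) = (-1 + sqrt(95181)/3)/(112 + (-6)**2) = (-1 + sqrt(95181)/3)/(112 + 36) = (-1 + sqrt(95181)/3)/148 = (-1 + sqrt(95181)/3)*(1/148) = -1/148 + sqrt(95181)/444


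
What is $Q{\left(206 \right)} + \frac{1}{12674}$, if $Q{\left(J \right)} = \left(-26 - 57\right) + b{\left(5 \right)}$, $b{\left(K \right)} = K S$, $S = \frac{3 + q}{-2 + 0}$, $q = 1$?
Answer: $- \frac{1178681}{12674} \approx -93.0$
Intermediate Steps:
$S = -2$ ($S = \frac{3 + 1}{-2 + 0} = \frac{4}{-2} = 4 \left(- \frac{1}{2}\right) = -2$)
$b{\left(K \right)} = - 2 K$ ($b{\left(K \right)} = K \left(-2\right) = - 2 K$)
$Q{\left(J \right)} = -93$ ($Q{\left(J \right)} = \left(-26 - 57\right) - 10 = -83 - 10 = -93$)
$Q{\left(206 \right)} + \frac{1}{12674} = -93 + \frac{1}{12674} = - \frac{1178681}{12674}$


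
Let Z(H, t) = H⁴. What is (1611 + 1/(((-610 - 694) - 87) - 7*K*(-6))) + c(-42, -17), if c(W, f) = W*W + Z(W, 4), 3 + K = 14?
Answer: 2893900958/929 ≈ 3.1151e+6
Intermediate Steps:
K = 11 (K = -3 + 14 = 11)
c(W, f) = W² + W⁴ (c(W, f) = W*W + W⁴ = W² + W⁴)
(1611 + 1/(((-610 - 694) - 87) - 7*K*(-6))) + c(-42, -17) = (1611 + 1/(((-610 - 694) - 87) - 7*11*(-6))) + ((-42)² + (-42)⁴) = (1611 + 1/((-1304 - 87) - 77*(-6))) + (1764 + 3111696) = (1611 + 1/(-1391 + 462)) + 3113460 = (1611 + 1/(-929)) + 3113460 = (1611 - 1/929) + 3113460 = 1496618/929 + 3113460 = 2893900958/929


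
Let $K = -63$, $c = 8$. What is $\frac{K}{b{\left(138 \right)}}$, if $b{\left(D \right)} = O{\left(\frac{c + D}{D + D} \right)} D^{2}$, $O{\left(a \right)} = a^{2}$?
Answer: $- \frac{63}{5329} \approx -0.011822$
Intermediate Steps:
$b{\left(D \right)} = \frac{\left(8 + D\right)^{2}}{4}$ ($b{\left(D \right)} = \left(\frac{8 + D}{D + D}\right)^{2} D^{2} = \left(\frac{8 + D}{2 D}\right)^{2} D^{2} = \frac{\left(8 + D\right)^{2}}{4 D^{2}} D^{2} = \frac{\left(8 + D\right)^{2}}{4}$)
$\frac{K}{b{\left(138 \right)}} = - \frac{63}{\frac{1}{4} \left(8 + 138\right)^{2}} = - \frac{63}{\frac{1}{4} \cdot 146^{2}} = - \frac{63}{\frac{1}{4} \cdot 21316} = - \frac{63}{5329}$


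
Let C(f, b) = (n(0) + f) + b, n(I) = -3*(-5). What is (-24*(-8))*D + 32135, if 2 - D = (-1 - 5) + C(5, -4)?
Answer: 30599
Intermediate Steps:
n(I) = 15
C(f, b) = 15 + b + f (C(f, b) = (15 + f) + b = 15 + b + f)
D = -8 (D = 2 - ((-1 - 5) + (15 - 4 + 5)) = 2 - (-6 + 16) = 2 - 1*10 = 2 - 10 = -8)
(-24*(-8))*D + 32135 = -24*(-8)*(-8) + 32135 = 192*(-8) + 32135 = -1536 + 32135 = 30599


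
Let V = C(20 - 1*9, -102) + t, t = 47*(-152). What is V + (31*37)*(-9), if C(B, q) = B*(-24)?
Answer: -17731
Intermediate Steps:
C(B, q) = -24*B
t = -7144
V = -7408 (V = -24*(20 - 1*9) - 7144 = -24*(20 - 9) - 7144 = -24*11 - 7144 = -264 - 7144 = -7408)
V + (31*37)*(-9) = -7408 + (31*37)*(-9) = -7408 + 1147*(-9) = -7408 - 10323 = -17731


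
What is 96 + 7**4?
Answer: 2497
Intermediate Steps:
96 + 7**4 = 96 + 2401 = 2497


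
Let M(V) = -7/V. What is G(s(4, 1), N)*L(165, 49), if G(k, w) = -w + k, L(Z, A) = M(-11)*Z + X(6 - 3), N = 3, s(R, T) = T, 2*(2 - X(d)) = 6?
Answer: -208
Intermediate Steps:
X(d) = -1 (X(d) = 2 - ½*6 = 2 - 3 = -1)
L(Z, A) = -1 + 7*Z/11 (L(Z, A) = (-7/(-11))*Z - 1 = (-7*(-1/11))*Z - 1 = 7*Z/11 - 1 = -1 + 7*Z/11)
G(k, w) = k - w
G(s(4, 1), N)*L(165, 49) = (1 - 1*3)*(-1 + (7/11)*165) = (1 - 3)*(-1 + 105) = -2*104 = -208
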